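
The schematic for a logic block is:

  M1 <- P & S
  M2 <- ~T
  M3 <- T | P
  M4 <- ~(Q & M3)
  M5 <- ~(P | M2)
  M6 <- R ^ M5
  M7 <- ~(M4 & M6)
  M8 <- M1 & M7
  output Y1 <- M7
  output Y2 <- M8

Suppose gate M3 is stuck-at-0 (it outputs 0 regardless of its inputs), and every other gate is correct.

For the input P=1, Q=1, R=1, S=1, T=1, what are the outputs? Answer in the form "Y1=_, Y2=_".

Y1=0, Y2=0

Propagate with M3 forced: M1=1, M2=0, M3=0 [stuck-at-0], M4=1, M5=0, M6=1, M7=0, M8=0.
So the outputs are Y1=0, Y2=0. (Without the fault they would be Y1=1, Y2=1.)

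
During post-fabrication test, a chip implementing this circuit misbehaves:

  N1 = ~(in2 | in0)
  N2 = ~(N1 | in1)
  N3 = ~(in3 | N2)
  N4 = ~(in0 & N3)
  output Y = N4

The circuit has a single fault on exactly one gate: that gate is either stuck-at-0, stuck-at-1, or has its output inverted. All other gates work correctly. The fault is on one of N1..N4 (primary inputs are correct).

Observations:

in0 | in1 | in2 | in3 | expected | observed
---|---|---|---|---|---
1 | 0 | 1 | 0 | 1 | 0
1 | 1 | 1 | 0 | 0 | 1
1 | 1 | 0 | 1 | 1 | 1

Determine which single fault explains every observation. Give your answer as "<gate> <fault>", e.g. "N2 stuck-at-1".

Fault-free values for test 1 (in0=1, in1=0, in2=1, in3=0): N1=0, N2=1, N3=0, N4=1, giving Y=1. Observed 0.
Test 1: faults giving observed 0 are {N1 stuck-at-1, N1 inverted output, N2 stuck-at-0, N2 inverted output, N3 stuck-at-1, N3 inverted output, N4 stuck-at-0, N4 inverted output}.
Test 2 (in0=1, in1=1, in2=1, in3=0): fault-free N1=0, N2=0, N3=1, N4=0 → 0; observed 1. Eliminates N1 stuck-at-1, N1 inverted output, N2 stuck-at-0, N3 stuck-at-1, N4 stuck-at-0.
Test 3 (in0=1, in1=1, in2=0, in3=1): fault-free N1=0, N2=0, N3=0, N4=1 → 1; observed 1. Eliminates N3 inverted output, N4 inverted output.
Only N2 inverted output is consistent with every test.

N2 inverted output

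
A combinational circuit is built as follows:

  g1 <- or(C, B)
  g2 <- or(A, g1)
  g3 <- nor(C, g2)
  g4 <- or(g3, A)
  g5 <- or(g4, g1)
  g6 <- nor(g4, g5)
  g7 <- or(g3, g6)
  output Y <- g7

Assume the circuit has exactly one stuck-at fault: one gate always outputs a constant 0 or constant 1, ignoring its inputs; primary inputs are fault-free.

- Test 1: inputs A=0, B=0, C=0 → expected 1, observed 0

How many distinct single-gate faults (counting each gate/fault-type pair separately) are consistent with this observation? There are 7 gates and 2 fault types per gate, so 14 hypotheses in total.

Fault-free: g1=0, g2=0, g3=1, g4=1, g5=1, g6=0, g7=1 → 1. Observed 0.
  g1 stuck-at-0: output 1 ✗
  g1 stuck-at-1: output 0 ✓
  g2 stuck-at-0: output 1 ✗
  g2 stuck-at-1: output 1 ✗
  g3 stuck-at-0: output 1 ✗
  g3 stuck-at-1: output 1 ✗
  g4 stuck-at-0: output 1 ✗
  g4 stuck-at-1: output 1 ✗
  g5 stuck-at-0: output 1 ✗
  g5 stuck-at-1: output 1 ✗
  g6 stuck-at-0: output 1 ✗
  g6 stuck-at-1: output 1 ✗
  g7 stuck-at-0: output 0 ✓
  g7 stuck-at-1: output 1 ✗
Consistent faults: {g1 stuck-at-1, g7 stuck-at-0} — 2 in all.

2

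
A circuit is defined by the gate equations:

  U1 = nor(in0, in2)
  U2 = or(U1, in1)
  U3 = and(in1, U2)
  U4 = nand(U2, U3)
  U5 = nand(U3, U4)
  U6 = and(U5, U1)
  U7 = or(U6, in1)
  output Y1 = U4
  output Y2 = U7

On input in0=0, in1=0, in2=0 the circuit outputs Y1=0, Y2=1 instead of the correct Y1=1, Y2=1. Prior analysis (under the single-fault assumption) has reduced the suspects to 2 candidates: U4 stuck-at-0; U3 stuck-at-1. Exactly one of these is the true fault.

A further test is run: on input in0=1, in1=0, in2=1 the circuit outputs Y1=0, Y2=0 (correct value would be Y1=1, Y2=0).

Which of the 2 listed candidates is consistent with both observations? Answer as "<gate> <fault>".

U4 stuck-at-0

Evaluate each candidate on input in0=1, in1=0, in2=1:
  U4 stuck-at-0: U1=0, U2=0, U3=0, U4=0 [stuck-at-0], U5=1, U6=0, U7=0 → Y1=0, Y2=0 — matches
  U3 stuck-at-1: U1=0, U2=0, U3=1 [stuck-at-1], U4=1, U5=0, U6=0, U7=0 → Y1=1, Y2=0 — eliminated
Only U4 stuck-at-0 reproduces the observed Y1=0, Y2=0.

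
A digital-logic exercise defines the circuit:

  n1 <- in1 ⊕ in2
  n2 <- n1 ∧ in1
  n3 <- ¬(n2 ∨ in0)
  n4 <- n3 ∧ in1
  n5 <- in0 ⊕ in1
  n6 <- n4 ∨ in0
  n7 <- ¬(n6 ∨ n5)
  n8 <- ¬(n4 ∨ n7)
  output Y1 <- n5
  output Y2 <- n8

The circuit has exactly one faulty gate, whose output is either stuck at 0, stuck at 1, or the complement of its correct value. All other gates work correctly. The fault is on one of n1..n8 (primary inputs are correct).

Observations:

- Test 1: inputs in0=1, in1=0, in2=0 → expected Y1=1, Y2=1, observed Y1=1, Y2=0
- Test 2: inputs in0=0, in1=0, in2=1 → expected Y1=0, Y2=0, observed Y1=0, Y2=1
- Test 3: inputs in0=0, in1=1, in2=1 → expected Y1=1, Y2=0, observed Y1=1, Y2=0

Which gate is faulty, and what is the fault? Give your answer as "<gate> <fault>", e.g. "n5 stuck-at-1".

n7 inverted output

Fault-free values for test 1 (in0=1, in1=0, in2=0): n1=0, n2=0, n3=0, n4=0, n5=1, n6=1, n7=0, n8=1, giving Y1=1, Y2=1. Observed Y1=1, Y2=0.
Test 1: faults giving observed Y1=1, Y2=0 are {n4 stuck-at-1, n4 inverted output, n7 stuck-at-1, n7 inverted output, n8 stuck-at-0, n8 inverted output}.
Test 2 (in0=0, in1=0, in2=1): fault-free n1=1, n2=0, n3=1, n4=0, n5=0, n6=0, n7=1, n8=0 → Y1=0, Y2=0; observed Y1=0, Y2=1. Eliminates n4 stuck-at-1, n4 inverted output, n7 stuck-at-1, n8 stuck-at-0.
Test 3 (in0=0, in1=1, in2=1): fault-free n1=0, n2=0, n3=1, n4=1, n5=1, n6=1, n7=0, n8=0 → Y1=1, Y2=0; observed Y1=1, Y2=0. Eliminates n8 inverted output.
Only n7 inverted output is consistent with every test.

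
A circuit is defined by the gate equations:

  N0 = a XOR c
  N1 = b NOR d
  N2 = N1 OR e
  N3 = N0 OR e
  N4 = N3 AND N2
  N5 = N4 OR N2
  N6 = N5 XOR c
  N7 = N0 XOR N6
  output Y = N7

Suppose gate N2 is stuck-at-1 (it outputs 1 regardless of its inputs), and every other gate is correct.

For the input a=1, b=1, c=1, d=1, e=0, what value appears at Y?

Propagate with N2 forced: N0=0, N1=0, N2=1 [stuck-at-1], N3=0, N4=0, N5=1, N6=0, N7=0.
So Y = 0. (Without the fault it would be 1.)

0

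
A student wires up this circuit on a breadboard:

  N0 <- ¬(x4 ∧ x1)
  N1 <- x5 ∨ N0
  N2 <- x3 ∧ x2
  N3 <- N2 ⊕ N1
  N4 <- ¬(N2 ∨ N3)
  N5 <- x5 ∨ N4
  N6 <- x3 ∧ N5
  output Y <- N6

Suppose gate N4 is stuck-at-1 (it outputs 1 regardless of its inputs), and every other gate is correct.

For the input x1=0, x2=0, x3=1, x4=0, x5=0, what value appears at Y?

Propagate with N4 forced: N0=1, N1=1, N2=0, N3=1, N4=1 [stuck-at-1], N5=1, N6=1.
So Y = 1. (Without the fault it would be 0.)

1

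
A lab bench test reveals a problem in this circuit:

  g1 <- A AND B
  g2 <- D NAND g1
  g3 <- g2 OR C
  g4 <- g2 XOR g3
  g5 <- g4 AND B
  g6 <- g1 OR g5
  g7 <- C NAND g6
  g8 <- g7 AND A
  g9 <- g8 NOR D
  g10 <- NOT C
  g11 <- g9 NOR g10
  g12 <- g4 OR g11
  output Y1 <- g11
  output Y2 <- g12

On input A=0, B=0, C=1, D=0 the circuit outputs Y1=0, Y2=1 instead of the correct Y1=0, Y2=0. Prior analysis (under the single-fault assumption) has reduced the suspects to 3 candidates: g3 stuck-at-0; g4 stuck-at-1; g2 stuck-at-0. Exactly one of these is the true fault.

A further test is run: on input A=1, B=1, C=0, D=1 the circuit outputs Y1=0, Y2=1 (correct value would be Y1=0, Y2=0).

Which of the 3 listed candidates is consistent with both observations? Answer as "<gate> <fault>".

g4 stuck-at-1

Evaluate each candidate on input A=1, B=1, C=0, D=1:
  g3 stuck-at-0: g1=1, g2=0, g3=0 [stuck-at-0], g4=0, g5=0, g6=1, g7=1, g8=1, g9=0, g10=1, g11=0, g12=0 → Y1=0, Y2=0 — eliminated
  g4 stuck-at-1: g1=1, g2=0, g3=0, g4=1 [stuck-at-1], g5=1, g6=1, g7=1, g8=1, g9=0, g10=1, g11=0, g12=1 → Y1=0, Y2=1 — matches
  g2 stuck-at-0: g1=1, g2=0 [stuck-at-0], g3=0, g4=0, g5=0, g6=1, g7=1, g8=1, g9=0, g10=1, g11=0, g12=0 → Y1=0, Y2=0 — eliminated
Only g4 stuck-at-1 reproduces the observed Y1=0, Y2=1.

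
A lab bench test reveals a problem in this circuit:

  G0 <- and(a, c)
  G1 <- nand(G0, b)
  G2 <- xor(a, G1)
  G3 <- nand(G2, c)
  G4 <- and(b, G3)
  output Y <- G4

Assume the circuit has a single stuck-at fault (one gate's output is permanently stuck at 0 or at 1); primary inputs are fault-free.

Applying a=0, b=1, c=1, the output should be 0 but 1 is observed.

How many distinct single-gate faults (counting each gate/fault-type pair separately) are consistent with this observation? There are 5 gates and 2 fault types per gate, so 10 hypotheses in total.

5

Fault-free: G0=0, G1=1, G2=1, G3=0, G4=0 → 0. Observed 1.
  G0 stuck-at-0: output 0 ✗
  G0 stuck-at-1: output 1 ✓
  G1 stuck-at-0: output 1 ✓
  G1 stuck-at-1: output 0 ✗
  G2 stuck-at-0: output 1 ✓
  G2 stuck-at-1: output 0 ✗
  G3 stuck-at-0: output 0 ✗
  G3 stuck-at-1: output 1 ✓
  G4 stuck-at-0: output 0 ✗
  G4 stuck-at-1: output 1 ✓
Consistent faults: {G0 stuck-at-1, G1 stuck-at-0, G2 stuck-at-0, G3 stuck-at-1, G4 stuck-at-1} — 5 in all.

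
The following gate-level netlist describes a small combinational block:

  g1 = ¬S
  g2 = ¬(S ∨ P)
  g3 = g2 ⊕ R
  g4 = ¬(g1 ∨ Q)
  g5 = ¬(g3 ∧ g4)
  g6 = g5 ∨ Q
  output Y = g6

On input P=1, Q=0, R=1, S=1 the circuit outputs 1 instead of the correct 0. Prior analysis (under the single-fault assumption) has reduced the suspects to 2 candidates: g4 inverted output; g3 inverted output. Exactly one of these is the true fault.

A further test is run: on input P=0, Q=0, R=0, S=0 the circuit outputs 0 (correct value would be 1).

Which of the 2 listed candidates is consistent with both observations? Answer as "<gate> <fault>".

Evaluate each candidate on input P=0, Q=0, R=0, S=0:
  g4 inverted output: g1=1, g2=1, g3=1, g4=1 [inverted output], g5=0, g6=0 → 0 — matches
  g3 inverted output: g1=1, g2=1, g3=0 [inverted output], g4=0, g5=1, g6=1 → 1 — eliminated
Only g4 inverted output reproduces the observed 0.

g4 inverted output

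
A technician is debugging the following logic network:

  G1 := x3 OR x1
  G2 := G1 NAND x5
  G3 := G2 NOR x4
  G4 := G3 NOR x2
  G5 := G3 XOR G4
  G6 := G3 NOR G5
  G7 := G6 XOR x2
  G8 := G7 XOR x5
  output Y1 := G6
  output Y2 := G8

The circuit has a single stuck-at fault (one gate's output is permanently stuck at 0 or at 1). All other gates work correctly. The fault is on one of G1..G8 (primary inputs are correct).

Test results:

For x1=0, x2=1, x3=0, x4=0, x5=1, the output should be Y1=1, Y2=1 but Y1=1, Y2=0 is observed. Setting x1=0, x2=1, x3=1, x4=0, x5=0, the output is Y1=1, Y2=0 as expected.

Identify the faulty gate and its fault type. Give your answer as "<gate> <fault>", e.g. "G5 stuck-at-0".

Fault-free values for test 1 (x1=0, x2=1, x3=0, x4=0, x5=1): G1=0, G2=1, G3=0, G4=0, G5=0, G6=1, G7=0, G8=1, giving Y1=1, Y2=1. Observed Y1=1, Y2=0.
Test 1: faults giving observed Y1=1, Y2=0 are {G7 stuck-at-1, G8 stuck-at-0}.
Test 2 (x1=0, x2=1, x3=1, x4=0, x5=0): fault-free G1=1, G2=1, G3=0, G4=0, G5=0, G6=1, G7=0, G8=0 → Y1=1, Y2=0; observed Y1=1, Y2=0. Eliminates G7 stuck-at-1.
Only G8 stuck-at-0 is consistent with every test.

G8 stuck-at-0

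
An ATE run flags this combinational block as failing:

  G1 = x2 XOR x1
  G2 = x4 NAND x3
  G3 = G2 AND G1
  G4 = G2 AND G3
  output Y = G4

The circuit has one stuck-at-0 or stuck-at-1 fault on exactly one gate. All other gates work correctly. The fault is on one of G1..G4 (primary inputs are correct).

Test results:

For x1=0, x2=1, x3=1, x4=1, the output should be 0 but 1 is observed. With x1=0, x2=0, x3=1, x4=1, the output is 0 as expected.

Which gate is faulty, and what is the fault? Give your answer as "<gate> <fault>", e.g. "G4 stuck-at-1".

G2 stuck-at-1

Fault-free values for test 1 (x1=0, x2=1, x3=1, x4=1): G1=1, G2=0, G3=0, G4=0, giving Y=0. Observed 1.
Test 1: faults giving observed 1 are {G2 stuck-at-1, G4 stuck-at-1}.
Test 2 (x1=0, x2=0, x3=1, x4=1): fault-free G1=0, G2=0, G3=0, G4=0 → 0; observed 0. Eliminates G4 stuck-at-1.
Only G2 stuck-at-1 is consistent with every test.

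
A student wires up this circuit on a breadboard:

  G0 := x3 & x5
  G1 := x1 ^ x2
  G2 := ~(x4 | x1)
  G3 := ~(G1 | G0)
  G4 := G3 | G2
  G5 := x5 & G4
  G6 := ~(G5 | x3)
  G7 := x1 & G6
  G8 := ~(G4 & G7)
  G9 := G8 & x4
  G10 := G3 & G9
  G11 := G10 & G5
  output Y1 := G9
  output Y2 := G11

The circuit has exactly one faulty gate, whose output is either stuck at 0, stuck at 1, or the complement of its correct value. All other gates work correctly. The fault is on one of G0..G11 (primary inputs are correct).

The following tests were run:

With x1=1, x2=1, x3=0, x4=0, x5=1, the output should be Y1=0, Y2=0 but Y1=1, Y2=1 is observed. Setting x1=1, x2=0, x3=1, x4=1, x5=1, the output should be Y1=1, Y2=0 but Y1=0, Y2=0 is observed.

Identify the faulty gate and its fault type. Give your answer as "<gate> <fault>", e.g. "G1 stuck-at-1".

Fault-free values for test 1 (x1=1, x2=1, x3=0, x4=0, x5=1): G0=0, G1=0, G2=0, G3=1, G4=1, G5=1, G6=0, G7=0, G8=1, G9=0, G10=0, G11=0, giving Y1=0, Y2=0. Observed Y1=1, Y2=1.
Test 1: faults giving observed Y1=1, Y2=1 are {G9 stuck-at-1, G9 inverted output}.
Test 2 (x1=1, x2=0, x3=1, x4=1, x5=1): fault-free G0=1, G1=1, G2=0, G3=0, G4=0, G5=0, G6=0, G7=0, G8=1, G9=1, G10=0, G11=0 → Y1=1, Y2=0; observed Y1=0, Y2=0. Eliminates G9 stuck-at-1.
Only G9 inverted output is consistent with every test.

G9 inverted output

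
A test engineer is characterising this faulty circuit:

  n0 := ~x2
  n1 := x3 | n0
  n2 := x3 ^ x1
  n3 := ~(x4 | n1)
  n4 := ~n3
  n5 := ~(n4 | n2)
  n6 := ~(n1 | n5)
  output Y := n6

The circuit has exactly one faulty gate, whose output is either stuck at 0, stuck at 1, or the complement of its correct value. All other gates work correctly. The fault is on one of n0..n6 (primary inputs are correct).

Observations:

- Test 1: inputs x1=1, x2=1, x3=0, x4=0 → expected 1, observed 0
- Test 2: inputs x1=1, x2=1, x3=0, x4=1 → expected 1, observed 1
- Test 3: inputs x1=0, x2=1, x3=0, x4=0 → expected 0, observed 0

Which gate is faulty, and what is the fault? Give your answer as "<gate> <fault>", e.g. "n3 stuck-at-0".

Fault-free values for test 1 (x1=1, x2=1, x3=0, x4=0): n0=0, n1=0, n2=1, n3=1, n4=0, n5=0, n6=1, giving Y=1. Observed 0.
Test 1: faults giving observed 0 are {n0 stuck-at-1, n0 inverted output, n1 stuck-at-1, n1 inverted output, n2 stuck-at-0, n2 inverted output, n5 stuck-at-1, n5 inverted output, n6 stuck-at-0, n6 inverted output}.
Test 2 (x1=1, x2=1, x3=0, x4=1): fault-free n0=0, n1=0, n2=1, n3=0, n4=1, n5=0, n6=1 → 1; observed 1. Eliminates n0 stuck-at-1, n0 inverted output, n1 stuck-at-1, n1 inverted output, n5 stuck-at-1, n5 inverted output, n6 stuck-at-0, n6 inverted output.
Test 3 (x1=0, x2=1, x3=0, x4=0): fault-free n0=0, n1=0, n2=0, n3=1, n4=0, n5=1, n6=0 → 0; observed 0. Eliminates n2 inverted output.
Only n2 stuck-at-0 is consistent with every test.

n2 stuck-at-0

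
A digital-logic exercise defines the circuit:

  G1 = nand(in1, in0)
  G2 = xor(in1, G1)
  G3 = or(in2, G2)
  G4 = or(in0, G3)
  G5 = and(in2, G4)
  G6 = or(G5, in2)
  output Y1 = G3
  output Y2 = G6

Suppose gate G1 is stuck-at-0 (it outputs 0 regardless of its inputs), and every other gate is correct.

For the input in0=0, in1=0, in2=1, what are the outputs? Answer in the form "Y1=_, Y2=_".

Y1=1, Y2=1

Propagate with G1 forced: G1=0 [stuck-at-0], G2=0, G3=1, G4=1, G5=1, G6=1.
So the outputs are Y1=1, Y2=1. (Same as the fault-free value — the fault is masked on this input.)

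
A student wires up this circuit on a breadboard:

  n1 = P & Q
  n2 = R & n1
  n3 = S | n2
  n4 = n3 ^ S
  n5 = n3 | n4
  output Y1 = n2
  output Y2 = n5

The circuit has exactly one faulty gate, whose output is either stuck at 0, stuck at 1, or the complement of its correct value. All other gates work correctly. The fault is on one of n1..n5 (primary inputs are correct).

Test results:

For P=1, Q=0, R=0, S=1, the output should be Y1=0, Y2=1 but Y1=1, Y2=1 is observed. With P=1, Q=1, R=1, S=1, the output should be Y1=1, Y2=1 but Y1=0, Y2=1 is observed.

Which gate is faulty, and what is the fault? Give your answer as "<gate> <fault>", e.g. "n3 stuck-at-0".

Fault-free values for test 1 (P=1, Q=0, R=0, S=1): n1=0, n2=0, n3=1, n4=0, n5=1, giving Y1=0, Y2=1. Observed Y1=1, Y2=1.
Test 1: faults giving observed Y1=1, Y2=1 are {n2 stuck-at-1, n2 inverted output}.
Test 2 (P=1, Q=1, R=1, S=1): fault-free n1=1, n2=1, n3=1, n4=0, n5=1 → Y1=1, Y2=1; observed Y1=0, Y2=1. Eliminates n2 stuck-at-1.
Only n2 inverted output is consistent with every test.

n2 inverted output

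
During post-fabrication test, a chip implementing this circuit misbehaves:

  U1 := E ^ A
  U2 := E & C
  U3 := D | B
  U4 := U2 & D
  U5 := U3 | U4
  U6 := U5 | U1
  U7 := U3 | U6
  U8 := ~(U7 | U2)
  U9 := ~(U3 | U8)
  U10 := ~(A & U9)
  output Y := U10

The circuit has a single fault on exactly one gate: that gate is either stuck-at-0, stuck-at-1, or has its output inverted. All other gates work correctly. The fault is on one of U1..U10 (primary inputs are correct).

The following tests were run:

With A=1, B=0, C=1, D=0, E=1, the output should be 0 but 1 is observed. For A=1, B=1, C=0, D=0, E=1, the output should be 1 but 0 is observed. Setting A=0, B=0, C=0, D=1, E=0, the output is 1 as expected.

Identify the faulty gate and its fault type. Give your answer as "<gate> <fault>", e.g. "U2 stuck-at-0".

Fault-free values for test 1 (A=1, B=0, C=1, D=0, E=1): U1=0, U2=1, U3=0, U4=0, U5=0, U6=0, U7=0, U8=0, U9=1, U10=0, giving Y=0. Observed 1.
Test 1: faults giving observed 1 are {U2 stuck-at-0, U2 inverted output, U3 stuck-at-1, U3 inverted output, U8 stuck-at-1, U8 inverted output, U9 stuck-at-0, U9 inverted output, U10 stuck-at-1, U10 inverted output}.
Test 2 (A=1, B=1, C=0, D=0, E=1): fault-free U1=0, U2=0, U3=1, U4=0, U5=1, U6=1, U7=1, U8=0, U9=0, U10=1 → 1; observed 0. Eliminates U2 stuck-at-0, U2 inverted output, U3 stuck-at-1, U3 inverted output, U8 stuck-at-1, U8 inverted output, U9 stuck-at-0, U10 stuck-at-1.
Test 3 (A=0, B=0, C=0, D=1, E=0): fault-free U1=0, U2=0, U3=1, U4=0, U5=1, U6=1, U7=1, U8=0, U9=0, U10=1 → 1; observed 1. Eliminates U10 inverted output.
Only U9 inverted output is consistent with every test.

U9 inverted output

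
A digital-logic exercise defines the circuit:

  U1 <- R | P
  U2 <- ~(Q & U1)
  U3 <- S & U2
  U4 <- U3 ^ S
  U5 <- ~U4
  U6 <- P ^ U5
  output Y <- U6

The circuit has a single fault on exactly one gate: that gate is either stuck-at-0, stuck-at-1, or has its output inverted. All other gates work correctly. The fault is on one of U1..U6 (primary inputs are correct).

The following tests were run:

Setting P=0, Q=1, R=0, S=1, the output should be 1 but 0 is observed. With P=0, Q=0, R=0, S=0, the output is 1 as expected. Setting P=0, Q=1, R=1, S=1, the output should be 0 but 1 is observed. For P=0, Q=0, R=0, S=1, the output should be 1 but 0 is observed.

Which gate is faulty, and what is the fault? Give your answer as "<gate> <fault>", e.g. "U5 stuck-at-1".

Fault-free values for test 1 (P=0, Q=1, R=0, S=1): U1=0, U2=1, U3=1, U4=0, U5=1, U6=1, giving Y=1. Observed 0.
Test 1: faults giving observed 0 are {U1 stuck-at-1, U1 inverted output, U2 stuck-at-0, U2 inverted output, U3 stuck-at-0, U3 inverted output, U4 stuck-at-1, U4 inverted output, U5 stuck-at-0, U5 inverted output, U6 stuck-at-0, U6 inverted output}.
Test 2 (P=0, Q=0, R=0, S=0): fault-free U1=0, U2=1, U3=0, U4=0, U5=1, U6=1 → 1; observed 1. Eliminates U3 inverted output, U4 stuck-at-1, U4 inverted output, U5 stuck-at-0, U5 inverted output, U6 stuck-at-0, U6 inverted output.
Test 3 (P=0, Q=1, R=1, S=1): fault-free U1=1, U2=0, U3=0, U4=1, U5=0, U6=0 → 0; observed 1. Eliminates U1 stuck-at-1, U2 stuck-at-0, U3 stuck-at-0.
Test 4 (P=0, Q=0, R=0, S=1): fault-free U1=0, U2=1, U3=1, U4=0, U5=1, U6=1 → 1; observed 0. Eliminates U1 inverted output.
Only U2 inverted output is consistent with every test.

U2 inverted output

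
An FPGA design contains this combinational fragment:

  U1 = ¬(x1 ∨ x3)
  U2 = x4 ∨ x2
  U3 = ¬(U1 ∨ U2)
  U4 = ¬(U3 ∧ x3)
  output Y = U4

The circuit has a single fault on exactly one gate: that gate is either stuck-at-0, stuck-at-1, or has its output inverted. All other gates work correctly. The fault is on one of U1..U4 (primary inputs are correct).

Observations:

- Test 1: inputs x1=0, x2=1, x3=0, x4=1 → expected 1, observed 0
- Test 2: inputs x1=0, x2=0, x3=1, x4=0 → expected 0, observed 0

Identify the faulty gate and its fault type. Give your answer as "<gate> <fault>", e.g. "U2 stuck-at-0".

Fault-free values for test 1 (x1=0, x2=1, x3=0, x4=1): U1=1, U2=1, U3=0, U4=1, giving Y=1. Observed 0.
Test 1: faults giving observed 0 are {U4 stuck-at-0, U4 inverted output}.
Test 2 (x1=0, x2=0, x3=1, x4=0): fault-free U1=0, U2=0, U3=1, U4=0 → 0; observed 0. Eliminates U4 inverted output.
Only U4 stuck-at-0 is consistent with every test.

U4 stuck-at-0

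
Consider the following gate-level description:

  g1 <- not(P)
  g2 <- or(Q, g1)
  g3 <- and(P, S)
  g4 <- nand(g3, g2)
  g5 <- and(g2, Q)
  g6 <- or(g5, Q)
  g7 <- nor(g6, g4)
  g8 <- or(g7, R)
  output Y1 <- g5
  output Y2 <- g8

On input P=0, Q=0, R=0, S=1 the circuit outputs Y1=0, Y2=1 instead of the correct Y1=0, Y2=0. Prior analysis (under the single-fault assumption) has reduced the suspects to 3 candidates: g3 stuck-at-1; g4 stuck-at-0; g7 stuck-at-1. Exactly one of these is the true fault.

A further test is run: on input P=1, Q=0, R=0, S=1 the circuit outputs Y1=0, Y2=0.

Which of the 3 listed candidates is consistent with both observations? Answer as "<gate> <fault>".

Evaluate each candidate on input P=1, Q=0, R=0, S=1:
  g3 stuck-at-1: g1=0, g2=0, g3=1 [stuck-at-1], g4=1, g5=0, g6=0, g7=0, g8=0 → Y1=0, Y2=0 — matches
  g4 stuck-at-0: g1=0, g2=0, g3=1, g4=0 [stuck-at-0], g5=0, g6=0, g7=1, g8=1 → Y1=0, Y2=1 — eliminated
  g7 stuck-at-1: g1=0, g2=0, g3=1, g4=1, g5=0, g6=0, g7=1 [stuck-at-1], g8=1 → Y1=0, Y2=1 — eliminated
Only g3 stuck-at-1 reproduces the observed Y1=0, Y2=0.

g3 stuck-at-1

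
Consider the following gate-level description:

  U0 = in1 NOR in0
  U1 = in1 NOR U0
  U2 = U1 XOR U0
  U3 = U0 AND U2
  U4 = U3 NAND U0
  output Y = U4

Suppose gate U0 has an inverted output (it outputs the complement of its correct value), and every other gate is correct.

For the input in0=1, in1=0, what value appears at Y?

0

Propagate with U0 forced: U0=1 [inverted output], U1=0, U2=1, U3=1, U4=0.
So Y = 0. (Without the fault it would be 1.)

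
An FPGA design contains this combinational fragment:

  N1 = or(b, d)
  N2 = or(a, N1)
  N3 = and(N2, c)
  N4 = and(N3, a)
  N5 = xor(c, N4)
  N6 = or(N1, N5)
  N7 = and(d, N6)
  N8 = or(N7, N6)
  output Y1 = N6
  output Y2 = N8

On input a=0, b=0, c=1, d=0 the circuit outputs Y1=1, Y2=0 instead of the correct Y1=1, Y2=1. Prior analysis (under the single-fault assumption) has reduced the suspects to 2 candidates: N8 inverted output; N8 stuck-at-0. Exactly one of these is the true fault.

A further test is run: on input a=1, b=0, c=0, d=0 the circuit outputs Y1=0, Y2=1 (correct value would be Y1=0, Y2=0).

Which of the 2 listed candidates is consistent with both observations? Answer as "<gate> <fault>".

Evaluate each candidate on input a=1, b=0, c=0, d=0:
  N8 inverted output: N1=0, N2=1, N3=0, N4=0, N5=0, N6=0, N7=0, N8=1 [inverted output] → Y1=0, Y2=1 — matches
  N8 stuck-at-0: N1=0, N2=1, N3=0, N4=0, N5=0, N6=0, N7=0, N8=0 [stuck-at-0] → Y1=0, Y2=0 — eliminated
Only N8 inverted output reproduces the observed Y1=0, Y2=1.

N8 inverted output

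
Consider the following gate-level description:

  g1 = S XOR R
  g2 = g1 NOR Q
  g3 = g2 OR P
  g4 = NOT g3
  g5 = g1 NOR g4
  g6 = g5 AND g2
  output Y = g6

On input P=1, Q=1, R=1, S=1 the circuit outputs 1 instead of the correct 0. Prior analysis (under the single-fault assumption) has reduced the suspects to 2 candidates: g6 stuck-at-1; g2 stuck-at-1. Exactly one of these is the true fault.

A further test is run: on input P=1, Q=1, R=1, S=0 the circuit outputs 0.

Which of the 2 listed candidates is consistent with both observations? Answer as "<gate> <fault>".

g2 stuck-at-1

Evaluate each candidate on input P=1, Q=1, R=1, S=0:
  g6 stuck-at-1: g1=1, g2=0, g3=1, g4=0, g5=0, g6=1 [stuck-at-1] → 1 — eliminated
  g2 stuck-at-1: g1=1, g2=1 [stuck-at-1], g3=1, g4=0, g5=0, g6=0 → 0 — matches
Only g2 stuck-at-1 reproduces the observed 0.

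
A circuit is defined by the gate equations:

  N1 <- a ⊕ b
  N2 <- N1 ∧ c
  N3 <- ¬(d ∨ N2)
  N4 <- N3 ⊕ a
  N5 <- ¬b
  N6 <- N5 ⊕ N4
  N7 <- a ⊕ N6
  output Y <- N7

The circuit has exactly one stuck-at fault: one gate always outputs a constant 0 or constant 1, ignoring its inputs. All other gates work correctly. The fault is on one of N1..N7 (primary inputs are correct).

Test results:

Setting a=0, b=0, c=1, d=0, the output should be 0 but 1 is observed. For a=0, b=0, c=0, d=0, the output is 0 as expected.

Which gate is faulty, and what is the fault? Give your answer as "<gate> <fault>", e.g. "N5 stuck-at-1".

Fault-free values for test 1 (a=0, b=0, c=1, d=0): N1=0, N2=0, N3=1, N4=1, N5=1, N6=0, N7=0, giving Y=0. Observed 1.
Test 1: faults giving observed 1 are {N1 stuck-at-1, N2 stuck-at-1, N3 stuck-at-0, N4 stuck-at-0, N5 stuck-at-0, N6 stuck-at-1, N7 stuck-at-1}.
Test 2 (a=0, b=0, c=0, d=0): fault-free N1=0, N2=0, N3=1, N4=1, N5=1, N6=0, N7=0 → 0; observed 0. Eliminates N2 stuck-at-1, N3 stuck-at-0, N4 stuck-at-0, N5 stuck-at-0, N6 stuck-at-1, N7 stuck-at-1.
Only N1 stuck-at-1 is consistent with every test.

N1 stuck-at-1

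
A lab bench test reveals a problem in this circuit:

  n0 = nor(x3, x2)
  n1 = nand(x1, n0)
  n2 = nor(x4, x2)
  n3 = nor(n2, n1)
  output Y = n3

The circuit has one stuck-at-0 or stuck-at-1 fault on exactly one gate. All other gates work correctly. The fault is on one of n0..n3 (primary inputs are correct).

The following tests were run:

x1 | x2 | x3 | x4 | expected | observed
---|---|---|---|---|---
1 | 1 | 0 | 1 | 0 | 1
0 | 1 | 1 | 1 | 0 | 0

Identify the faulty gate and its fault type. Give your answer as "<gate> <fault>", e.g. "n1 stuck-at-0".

n0 stuck-at-1

Fault-free values for test 1 (x1=1, x2=1, x3=0, x4=1): n0=0, n1=1, n2=0, n3=0, giving Y=0. Observed 1.
Test 1: faults giving observed 1 are {n0 stuck-at-1, n1 stuck-at-0, n3 stuck-at-1}.
Test 2 (x1=0, x2=1, x3=1, x4=1): fault-free n0=0, n1=1, n2=0, n3=0 → 0; observed 0. Eliminates n1 stuck-at-0, n3 stuck-at-1.
Only n0 stuck-at-1 is consistent with every test.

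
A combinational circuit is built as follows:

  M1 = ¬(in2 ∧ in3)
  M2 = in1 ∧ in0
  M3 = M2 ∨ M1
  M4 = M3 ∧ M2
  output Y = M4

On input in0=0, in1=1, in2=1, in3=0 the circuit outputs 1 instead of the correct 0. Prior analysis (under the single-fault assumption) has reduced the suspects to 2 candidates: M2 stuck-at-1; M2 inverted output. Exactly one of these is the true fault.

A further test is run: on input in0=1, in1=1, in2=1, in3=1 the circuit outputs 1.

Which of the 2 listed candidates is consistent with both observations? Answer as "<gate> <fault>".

Evaluate each candidate on input in0=1, in1=1, in2=1, in3=1:
  M2 stuck-at-1: M1=0, M2=1 [stuck-at-1], M3=1, M4=1 → 1 — matches
  M2 inverted output: M1=0, M2=0 [inverted output], M3=0, M4=0 → 0 — eliminated
Only M2 stuck-at-1 reproduces the observed 1.

M2 stuck-at-1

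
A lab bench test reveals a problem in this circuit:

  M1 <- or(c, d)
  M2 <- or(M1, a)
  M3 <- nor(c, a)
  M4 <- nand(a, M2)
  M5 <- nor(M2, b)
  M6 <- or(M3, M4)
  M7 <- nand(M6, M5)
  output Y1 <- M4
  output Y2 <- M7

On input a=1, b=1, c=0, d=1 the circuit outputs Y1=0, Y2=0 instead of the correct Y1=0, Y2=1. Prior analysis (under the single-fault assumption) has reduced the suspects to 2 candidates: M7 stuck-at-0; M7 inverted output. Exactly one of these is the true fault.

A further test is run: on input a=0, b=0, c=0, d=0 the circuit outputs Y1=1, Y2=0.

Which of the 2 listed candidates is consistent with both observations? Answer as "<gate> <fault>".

M7 stuck-at-0

Evaluate each candidate on input a=0, b=0, c=0, d=0:
  M7 stuck-at-0: M1=0, M2=0, M3=1, M4=1, M5=1, M6=1, M7=0 [stuck-at-0] → Y1=1, Y2=0 — matches
  M7 inverted output: M1=0, M2=0, M3=1, M4=1, M5=1, M6=1, M7=1 [inverted output] → Y1=1, Y2=1 — eliminated
Only M7 stuck-at-0 reproduces the observed Y1=1, Y2=0.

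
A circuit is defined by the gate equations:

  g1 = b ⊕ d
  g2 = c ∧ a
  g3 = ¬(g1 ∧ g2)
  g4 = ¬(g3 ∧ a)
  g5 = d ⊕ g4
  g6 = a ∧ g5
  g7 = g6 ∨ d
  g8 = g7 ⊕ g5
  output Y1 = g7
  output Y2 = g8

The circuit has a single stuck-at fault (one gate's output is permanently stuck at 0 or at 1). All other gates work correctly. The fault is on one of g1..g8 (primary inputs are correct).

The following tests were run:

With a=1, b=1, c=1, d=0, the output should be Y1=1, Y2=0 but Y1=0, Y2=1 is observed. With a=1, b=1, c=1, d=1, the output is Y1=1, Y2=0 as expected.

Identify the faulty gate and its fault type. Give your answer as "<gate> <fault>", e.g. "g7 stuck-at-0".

Fault-free values for test 1 (a=1, b=1, c=1, d=0): g1=1, g2=1, g3=0, g4=1, g5=1, g6=1, g7=1, g8=0, giving Y1=1, Y2=0. Observed Y1=0, Y2=1.
Test 1: faults giving observed Y1=0, Y2=1 are {g6 stuck-at-0, g7 stuck-at-0}.
Test 2 (a=1, b=1, c=1, d=1): fault-free g1=0, g2=1, g3=1, g4=0, g5=1, g6=1, g7=1, g8=0 → Y1=1, Y2=0; observed Y1=1, Y2=0. Eliminates g7 stuck-at-0.
Only g6 stuck-at-0 is consistent with every test.

g6 stuck-at-0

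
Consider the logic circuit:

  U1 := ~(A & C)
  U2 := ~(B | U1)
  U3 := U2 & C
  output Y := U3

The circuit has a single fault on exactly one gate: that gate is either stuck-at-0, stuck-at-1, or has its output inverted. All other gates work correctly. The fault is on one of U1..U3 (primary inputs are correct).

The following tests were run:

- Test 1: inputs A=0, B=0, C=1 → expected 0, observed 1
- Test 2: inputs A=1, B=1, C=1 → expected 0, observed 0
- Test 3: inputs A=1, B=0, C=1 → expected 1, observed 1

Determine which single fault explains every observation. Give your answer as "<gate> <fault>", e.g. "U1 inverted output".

Fault-free values for test 1 (A=0, B=0, C=1): U1=1, U2=0, U3=0, giving Y=0. Observed 1.
Test 1: faults giving observed 1 are {U1 stuck-at-0, U1 inverted output, U2 stuck-at-1, U2 inverted output, U3 stuck-at-1, U3 inverted output}.
Test 2 (A=1, B=1, C=1): fault-free U1=0, U2=0, U3=0 → 0; observed 0. Eliminates U2 stuck-at-1, U2 inverted output, U3 stuck-at-1, U3 inverted output.
Test 3 (A=1, B=0, C=1): fault-free U1=0, U2=1, U3=1 → 1; observed 1. Eliminates U1 inverted output.
Only U1 stuck-at-0 is consistent with every test.

U1 stuck-at-0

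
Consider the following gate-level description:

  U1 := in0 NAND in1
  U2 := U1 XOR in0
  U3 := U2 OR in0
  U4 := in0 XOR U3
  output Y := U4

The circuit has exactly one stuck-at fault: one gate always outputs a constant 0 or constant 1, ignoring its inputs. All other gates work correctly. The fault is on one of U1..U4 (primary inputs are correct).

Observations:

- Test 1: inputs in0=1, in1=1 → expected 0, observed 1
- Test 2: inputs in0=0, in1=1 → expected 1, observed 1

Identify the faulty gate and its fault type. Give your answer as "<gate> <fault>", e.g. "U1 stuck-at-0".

Fault-free values for test 1 (in0=1, in1=1): U1=0, U2=1, U3=1, U4=0, giving Y=0. Observed 1.
Test 1: faults giving observed 1 are {U3 stuck-at-0, U4 stuck-at-1}.
Test 2 (in0=0, in1=1): fault-free U1=1, U2=1, U3=1, U4=1 → 1; observed 1. Eliminates U3 stuck-at-0.
Only U4 stuck-at-1 is consistent with every test.

U4 stuck-at-1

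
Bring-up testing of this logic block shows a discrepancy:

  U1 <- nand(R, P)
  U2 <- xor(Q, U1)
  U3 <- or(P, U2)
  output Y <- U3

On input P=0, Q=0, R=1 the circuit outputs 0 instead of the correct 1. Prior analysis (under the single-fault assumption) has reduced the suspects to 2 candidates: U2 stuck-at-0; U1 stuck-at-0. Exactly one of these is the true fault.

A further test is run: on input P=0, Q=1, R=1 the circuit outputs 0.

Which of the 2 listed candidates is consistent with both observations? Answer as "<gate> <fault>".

U2 stuck-at-0

Evaluate each candidate on input P=0, Q=1, R=1:
  U2 stuck-at-0: U1=1, U2=0 [stuck-at-0], U3=0 → 0 — matches
  U1 stuck-at-0: U1=0 [stuck-at-0], U2=1, U3=1 → 1 — eliminated
Only U2 stuck-at-0 reproduces the observed 0.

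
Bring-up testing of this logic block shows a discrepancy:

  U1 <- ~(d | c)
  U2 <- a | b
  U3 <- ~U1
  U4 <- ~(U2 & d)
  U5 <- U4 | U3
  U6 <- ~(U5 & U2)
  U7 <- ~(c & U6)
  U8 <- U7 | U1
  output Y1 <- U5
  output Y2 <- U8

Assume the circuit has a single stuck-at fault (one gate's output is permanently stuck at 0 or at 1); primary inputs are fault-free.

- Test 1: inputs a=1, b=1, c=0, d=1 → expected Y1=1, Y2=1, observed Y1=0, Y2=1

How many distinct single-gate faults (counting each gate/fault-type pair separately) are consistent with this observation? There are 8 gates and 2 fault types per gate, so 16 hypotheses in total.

Fault-free: U1=0, U2=1, U3=1, U4=0, U5=1, U6=0, U7=1, U8=1 → Y1=1, Y2=1. Observed Y1=0, Y2=1.
  U1: stuck-at-1 ✓; others ✗
  U2: none of the 2 fault types match ✗
  U3: stuck-at-0 ✓; others ✗
  U4: none of the 2 fault types match ✗
  U5: stuck-at-0 ✓; others ✗
  U6: none of the 2 fault types match ✗
  U7: none of the 2 fault types match ✗
  U8: none of the 2 fault types match ✗
Consistent faults: {U1 stuck-at-1, U3 stuck-at-0, U5 stuck-at-0} — 3 in all.

3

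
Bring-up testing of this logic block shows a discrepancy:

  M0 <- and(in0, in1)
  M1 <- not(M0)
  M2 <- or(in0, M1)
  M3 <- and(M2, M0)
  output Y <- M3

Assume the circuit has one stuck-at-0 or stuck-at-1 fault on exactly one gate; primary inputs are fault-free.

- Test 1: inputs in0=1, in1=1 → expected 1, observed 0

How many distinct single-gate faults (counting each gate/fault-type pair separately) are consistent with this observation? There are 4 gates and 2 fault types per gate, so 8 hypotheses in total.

Fault-free: M0=1, M1=0, M2=1, M3=1 → 1. Observed 0.
  M0 stuck-at-0: output 0 ✓
  M0 stuck-at-1: output 1 ✗
  M1 stuck-at-0: output 1 ✗
  M1 stuck-at-1: output 1 ✗
  M2 stuck-at-0: output 0 ✓
  M2 stuck-at-1: output 1 ✗
  M3 stuck-at-0: output 0 ✓
  M3 stuck-at-1: output 1 ✗
Consistent faults: {M0 stuck-at-0, M2 stuck-at-0, M3 stuck-at-0} — 3 in all.

3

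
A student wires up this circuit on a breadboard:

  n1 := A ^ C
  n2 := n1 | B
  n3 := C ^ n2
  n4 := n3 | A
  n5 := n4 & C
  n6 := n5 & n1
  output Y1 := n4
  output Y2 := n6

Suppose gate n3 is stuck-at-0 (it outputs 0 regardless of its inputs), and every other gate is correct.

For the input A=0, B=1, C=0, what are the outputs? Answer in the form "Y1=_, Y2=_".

Y1=0, Y2=0

Propagate with n3 forced: n1=0, n2=1, n3=0 [stuck-at-0], n4=0, n5=0, n6=0.
So the outputs are Y1=0, Y2=0. (Without the fault they would be Y1=1, Y2=0.)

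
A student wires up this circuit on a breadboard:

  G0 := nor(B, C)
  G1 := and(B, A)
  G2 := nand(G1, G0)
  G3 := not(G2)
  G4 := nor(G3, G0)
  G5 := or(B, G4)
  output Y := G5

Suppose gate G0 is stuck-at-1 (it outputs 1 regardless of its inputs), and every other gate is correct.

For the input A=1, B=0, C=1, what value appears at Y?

0

Propagate with G0 forced: G0=1 [stuck-at-1], G1=0, G2=1, G3=0, G4=0, G5=0.
So Y = 0. (Without the fault it would be 1.)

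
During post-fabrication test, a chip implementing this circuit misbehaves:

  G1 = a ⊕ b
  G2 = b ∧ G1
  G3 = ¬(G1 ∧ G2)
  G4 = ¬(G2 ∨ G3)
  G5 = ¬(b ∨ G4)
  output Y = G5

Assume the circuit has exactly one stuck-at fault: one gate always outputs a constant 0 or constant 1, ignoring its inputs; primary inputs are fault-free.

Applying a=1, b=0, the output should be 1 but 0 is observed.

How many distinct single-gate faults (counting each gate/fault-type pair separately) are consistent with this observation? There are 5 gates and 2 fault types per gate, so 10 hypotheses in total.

3

Fault-free: G1=1, G2=0, G3=1, G4=0, G5=1 → 1. Observed 0.
  G1 stuck-at-0: output 1 ✗
  G1 stuck-at-1: output 1 ✗
  G2 stuck-at-0: output 1 ✗
  G2 stuck-at-1: output 1 ✗
  G3 stuck-at-0: output 0 ✓
  G3 stuck-at-1: output 1 ✗
  G4 stuck-at-0: output 1 ✗
  G4 stuck-at-1: output 0 ✓
  G5 stuck-at-0: output 0 ✓
  G5 stuck-at-1: output 1 ✗
Consistent faults: {G3 stuck-at-0, G4 stuck-at-1, G5 stuck-at-0} — 3 in all.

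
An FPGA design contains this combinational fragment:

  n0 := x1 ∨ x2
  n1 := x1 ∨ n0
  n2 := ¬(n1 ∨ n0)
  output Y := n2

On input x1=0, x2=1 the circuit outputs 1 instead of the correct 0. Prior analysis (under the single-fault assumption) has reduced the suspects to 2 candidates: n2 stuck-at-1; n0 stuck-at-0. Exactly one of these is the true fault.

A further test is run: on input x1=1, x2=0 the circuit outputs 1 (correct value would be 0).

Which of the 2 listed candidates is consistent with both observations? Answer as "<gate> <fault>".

Evaluate each candidate on input x1=1, x2=0:
  n2 stuck-at-1: n0=1, n1=1, n2=1 [stuck-at-1] → 1 — matches
  n0 stuck-at-0: n0=0 [stuck-at-0], n1=1, n2=0 → 0 — eliminated
Only n2 stuck-at-1 reproduces the observed 1.

n2 stuck-at-1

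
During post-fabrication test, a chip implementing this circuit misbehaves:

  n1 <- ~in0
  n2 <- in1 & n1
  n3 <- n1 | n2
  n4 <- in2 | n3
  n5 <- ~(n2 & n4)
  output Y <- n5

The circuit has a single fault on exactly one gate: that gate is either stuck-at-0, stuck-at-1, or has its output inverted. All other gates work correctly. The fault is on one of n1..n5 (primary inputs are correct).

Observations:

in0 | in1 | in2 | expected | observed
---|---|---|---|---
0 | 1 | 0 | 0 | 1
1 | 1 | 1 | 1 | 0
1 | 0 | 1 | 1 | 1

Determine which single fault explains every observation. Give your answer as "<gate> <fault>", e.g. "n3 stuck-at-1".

n1 inverted output

Fault-free values for test 1 (in0=0, in1=1, in2=0): n1=1, n2=1, n3=1, n4=1, n5=0, giving Y=0. Observed 1.
Test 1: faults giving observed 1 are {n1 stuck-at-0, n1 inverted output, n2 stuck-at-0, n2 inverted output, n3 stuck-at-0, n3 inverted output, n4 stuck-at-0, n4 inverted output, n5 stuck-at-1, n5 inverted output}.
Test 2 (in0=1, in1=1, in2=1): fault-free n1=0, n2=0, n3=0, n4=1, n5=1 → 1; observed 0. Eliminates n1 stuck-at-0, n2 stuck-at-0, n3 stuck-at-0, n3 inverted output, n4 stuck-at-0, n4 inverted output, n5 stuck-at-1.
Test 3 (in0=1, in1=0, in2=1): fault-free n1=0, n2=0, n3=0, n4=1, n5=1 → 1; observed 1. Eliminates n2 inverted output, n5 inverted output.
Only n1 inverted output is consistent with every test.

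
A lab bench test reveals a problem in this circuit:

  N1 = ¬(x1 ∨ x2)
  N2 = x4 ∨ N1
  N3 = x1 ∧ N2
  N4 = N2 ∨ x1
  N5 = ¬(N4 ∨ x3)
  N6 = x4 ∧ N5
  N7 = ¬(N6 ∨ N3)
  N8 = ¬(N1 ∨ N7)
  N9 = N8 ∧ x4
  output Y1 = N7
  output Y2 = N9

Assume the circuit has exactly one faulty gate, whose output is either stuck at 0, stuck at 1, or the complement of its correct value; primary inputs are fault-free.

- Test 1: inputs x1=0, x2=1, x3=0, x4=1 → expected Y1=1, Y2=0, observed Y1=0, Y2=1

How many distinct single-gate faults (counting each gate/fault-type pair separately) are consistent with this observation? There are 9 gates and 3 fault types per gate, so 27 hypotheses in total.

12

Fault-free: N1=0, N2=1, N3=0, N4=1, N5=0, N6=0, N7=1, N8=0, N9=0 → Y1=1, Y2=0. Observed Y1=0, Y2=1.
  N1: none of the 3 fault types match ✗
  N2: stuck-at-0, inverted output ✓; others ✗
  N3: stuck-at-1, inverted output ✓; others ✗
  N4: stuck-at-0, inverted output ✓; others ✗
  N5: stuck-at-1, inverted output ✓; others ✗
  N6: stuck-at-1, inverted output ✓; others ✗
  N7: stuck-at-0, inverted output ✓; others ✗
  N8: none of the 3 fault types match ✗
  N9: none of the 3 fault types match ✗
Consistent faults: {N2 stuck-at-0, N2 inverted output, N3 stuck-at-1, N3 inverted output, N4 stuck-at-0, N4 inverted output, N5 stuck-at-1, N5 inverted output, N6 stuck-at-1, N6 inverted output, N7 stuck-at-0, N7 inverted output} — 12 in all.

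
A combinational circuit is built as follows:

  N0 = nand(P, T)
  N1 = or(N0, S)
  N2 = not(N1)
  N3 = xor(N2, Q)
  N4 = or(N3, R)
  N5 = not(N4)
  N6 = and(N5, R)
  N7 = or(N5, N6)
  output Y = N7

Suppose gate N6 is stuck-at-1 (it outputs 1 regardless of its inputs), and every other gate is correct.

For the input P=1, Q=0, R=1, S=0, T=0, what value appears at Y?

1

Propagate with N6 forced: N0=1, N1=1, N2=0, N3=0, N4=1, N5=0, N6=1 [stuck-at-1], N7=1.
So Y = 1. (Without the fault it would be 0.)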